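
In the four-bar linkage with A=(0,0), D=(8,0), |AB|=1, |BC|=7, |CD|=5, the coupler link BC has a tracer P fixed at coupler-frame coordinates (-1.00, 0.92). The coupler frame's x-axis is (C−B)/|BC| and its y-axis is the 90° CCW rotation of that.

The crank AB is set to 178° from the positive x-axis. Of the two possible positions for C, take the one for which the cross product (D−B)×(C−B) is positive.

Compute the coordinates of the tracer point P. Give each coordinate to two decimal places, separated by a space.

A=(0,0), D=(8.00,0)
B = A + 1.00·(cos178°, sin178°) = (-0.9994, 0.0349)
|BD| = 8.9995
circle(B,7.00) ∩ circle(D,5.00): a=5.8331, h=3.8697
  candidates: C₊=(4.8487,3.8819) cross=34.825; C₋=(4.8187,-3.8574) cross=-34.825
  mode + wants cross > 0 → take C=(4.8487,3.8819) (cross=34.825)
ex = (C−B)/|BC| = (0.8354,0.5496); ey = (-0.5496,0.8354)
P = B + -1.00·ex + 0.92·ey = (-2.3404,0.2539)

-2.34 0.25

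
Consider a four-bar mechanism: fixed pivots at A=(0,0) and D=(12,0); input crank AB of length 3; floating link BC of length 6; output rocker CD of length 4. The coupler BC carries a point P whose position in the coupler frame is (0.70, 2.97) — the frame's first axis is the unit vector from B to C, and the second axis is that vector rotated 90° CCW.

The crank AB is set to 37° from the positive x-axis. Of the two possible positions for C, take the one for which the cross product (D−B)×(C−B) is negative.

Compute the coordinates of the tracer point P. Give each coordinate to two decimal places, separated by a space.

4.10 4.34

A=(0,0), D=(12.00,0)
B = A + 3.00·(cos37°, sin37°) = (2.3959, 1.8054)
|BD| = 9.7723
circle(B,6.00) ∩ circle(D,4.00): a=5.9095, h=1.0384
  candidates: C₊=(8.3955,1.7342) cross=10.148; C₋=(8.0118,-0.3069) cross=-10.148
  mode - wants cross < 0 → take C=(8.0118,-0.3069) (cross=-10.148)
ex = (C−B)/|BC| = (0.9360,-0.3521); ey = (0.3521,0.9360)
P = B + 0.70·ex + 2.97·ey = (4.0967,4.3389)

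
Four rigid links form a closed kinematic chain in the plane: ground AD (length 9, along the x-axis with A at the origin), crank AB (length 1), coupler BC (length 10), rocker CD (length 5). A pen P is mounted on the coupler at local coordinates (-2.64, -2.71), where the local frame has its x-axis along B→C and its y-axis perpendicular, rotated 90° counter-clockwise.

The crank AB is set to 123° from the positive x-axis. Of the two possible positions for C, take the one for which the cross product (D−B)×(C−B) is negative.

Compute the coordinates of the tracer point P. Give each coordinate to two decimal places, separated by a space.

-4.26 0.10

A=(0,0), D=(9.00,0)
B = A + 1.00·(cos123°, sin123°) = (-0.5446, 0.8387)
|BD| = 9.5814
circle(B,10.00) ∩ circle(D,5.00): a=8.7045, h=4.9225
  candidates: C₊=(8.5574,4.9804) cross=47.165; C₋=(7.6956,-4.8269) cross=-47.165
  mode - wants cross < 0 → take C=(7.6956,-4.8269) (cross=-47.165)
ex = (C−B)/|BC| = (0.8240,-0.5666); ey = (0.5666,0.8240)
P = B + -2.64·ex + -2.71·ey = (-4.2554,0.1013)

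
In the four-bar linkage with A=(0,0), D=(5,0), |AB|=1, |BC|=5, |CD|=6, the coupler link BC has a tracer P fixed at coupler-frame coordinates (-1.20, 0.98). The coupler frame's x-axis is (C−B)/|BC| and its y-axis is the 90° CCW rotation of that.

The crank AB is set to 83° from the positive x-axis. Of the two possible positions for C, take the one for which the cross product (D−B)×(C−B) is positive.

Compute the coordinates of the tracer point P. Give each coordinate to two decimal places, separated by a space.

A=(0,0), D=(5.00,0)
B = A + 1.00·(cos83°, sin83°) = (0.1219, 0.9925)
|BD| = 4.9781
circle(B,5.00) ∩ circle(D,6.00): a=1.3842, h=4.8046
  candidates: C₊=(2.4362,5.4247) cross=23.918; C₋=(0.5203,-3.9916) cross=-23.918
  mode + wants cross > 0 → take C=(2.4362,5.4247) (cross=23.918)
ex = (C−B)/|BC| = (0.4629,0.8864); ey = (-0.8864,0.4629)
P = B + -1.20·ex + 0.98·ey = (-1.3023,0.3825)

-1.30 0.38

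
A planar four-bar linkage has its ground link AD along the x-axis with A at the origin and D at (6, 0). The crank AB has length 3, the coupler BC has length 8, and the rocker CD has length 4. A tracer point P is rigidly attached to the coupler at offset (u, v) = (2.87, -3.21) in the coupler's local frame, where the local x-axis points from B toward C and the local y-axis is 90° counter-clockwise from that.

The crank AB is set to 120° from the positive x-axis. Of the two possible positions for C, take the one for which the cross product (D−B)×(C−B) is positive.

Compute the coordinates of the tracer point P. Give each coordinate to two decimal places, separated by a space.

A=(0,0), D=(6.00,0)
B = A + 3.00·(cos120°, sin120°) = (-1.5000, 2.5981)
|BD| = 7.9373
circle(B,8.00) ∩ circle(D,4.00): a=6.9923, h=3.8868
  candidates: C₊=(6.3794,3.9820) cross=30.850; C₋=(3.8349,-3.3634) cross=-30.850
  mode + wants cross > 0 → take C=(6.3794,3.9820) (cross=30.850)
ex = (C−B)/|BC| = (0.9849,0.1730); ey = (-0.1730,0.9849)
P = B + 2.87·ex + -3.21·ey = (1.8820,-0.0671)

1.88 -0.07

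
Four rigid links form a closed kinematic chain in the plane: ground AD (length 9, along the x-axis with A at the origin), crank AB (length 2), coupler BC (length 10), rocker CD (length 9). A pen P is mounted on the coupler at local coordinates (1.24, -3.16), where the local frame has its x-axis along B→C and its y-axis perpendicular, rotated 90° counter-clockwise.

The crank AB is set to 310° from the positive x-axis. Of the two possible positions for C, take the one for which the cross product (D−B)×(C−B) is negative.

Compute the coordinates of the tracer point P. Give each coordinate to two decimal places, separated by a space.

-0.22 -4.57

A=(0,0), D=(9.00,0)
B = A + 2.00·(cos310°, sin310°) = (1.2856, -1.5321)
|BD| = 7.8651
circle(B,10.00) ∩ circle(D,9.00): a=5.1404, h=8.5777
  candidates: C₊=(4.6566,7.8826) cross=67.464; C₋=(7.9984,-8.9441) cross=-67.464
  mode - wants cross < 0 → take C=(7.9984,-8.9441) (cross=-67.464)
ex = (C−B)/|BC| = (0.6713,-0.7412); ey = (0.7412,0.6713)
P = B + 1.24·ex + -3.16·ey = (-0.2242,-4.5724)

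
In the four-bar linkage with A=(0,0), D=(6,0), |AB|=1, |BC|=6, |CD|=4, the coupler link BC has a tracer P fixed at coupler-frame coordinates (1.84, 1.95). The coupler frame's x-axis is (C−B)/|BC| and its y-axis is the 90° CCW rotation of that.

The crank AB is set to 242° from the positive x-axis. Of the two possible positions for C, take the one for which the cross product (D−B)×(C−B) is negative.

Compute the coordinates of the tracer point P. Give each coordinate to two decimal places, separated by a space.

2.09 -0.08

A=(0,0), D=(6.00,0)
B = A + 1.00·(cos242°, sin242°) = (-0.4695, -0.8829)
|BD| = 6.5294
circle(B,6.00) ∩ circle(D,4.00): a=4.7962, h=3.6050
  candidates: C₊=(3.7952,3.3375) cross=23.539; C₋=(4.7702,-3.8063) cross=-23.539
  mode - wants cross < 0 → take C=(4.7702,-3.8063) (cross=-23.539)
ex = (C−B)/|BC| = (0.8733,-0.4872); ey = (0.4872,0.8733)
P = B + 1.84·ex + 1.95·ey = (2.0874,-0.0765)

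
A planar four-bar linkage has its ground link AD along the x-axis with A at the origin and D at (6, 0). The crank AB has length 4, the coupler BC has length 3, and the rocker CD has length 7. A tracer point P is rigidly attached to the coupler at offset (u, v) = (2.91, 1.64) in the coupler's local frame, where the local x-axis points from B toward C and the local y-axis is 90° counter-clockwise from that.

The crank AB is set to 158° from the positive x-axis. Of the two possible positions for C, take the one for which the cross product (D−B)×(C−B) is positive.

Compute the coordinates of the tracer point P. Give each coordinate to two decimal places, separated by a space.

-1.05 3.52

A=(0,0), D=(6.00,0)
B = A + 4.00·(cos158°, sin158°) = (-3.7087, 1.4984)
|BD| = 9.8237
circle(B,3.00) ∩ circle(D,7.00): a=2.8759, h=0.8538
  candidates: C₊=(-0.7362,1.9035) cross=8.387; C₋=(-0.9967,0.2160) cross=-8.387
  mode + wants cross > 0 → take C=(-0.7362,1.9035) (cross=8.387)
ex = (C−B)/|BC| = (0.9908,0.1350); ey = (-0.1350,0.9908)
P = B + 2.91·ex + 1.64·ey = (-1.0468,3.5164)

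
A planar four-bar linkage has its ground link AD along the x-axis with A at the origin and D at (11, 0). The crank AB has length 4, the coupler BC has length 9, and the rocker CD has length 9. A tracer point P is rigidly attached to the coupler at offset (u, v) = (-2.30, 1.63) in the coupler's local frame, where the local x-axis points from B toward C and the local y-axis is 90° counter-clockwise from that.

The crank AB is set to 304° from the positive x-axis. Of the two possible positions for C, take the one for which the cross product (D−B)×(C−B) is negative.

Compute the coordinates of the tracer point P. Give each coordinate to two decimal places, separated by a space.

1.42 -0.62

A=(0,0), D=(11.00,0)
B = A + 4.00·(cos304°, sin304°) = (2.2368, -3.3162)
|BD| = 9.3697
circle(B,9.00) ∩ circle(D,9.00): a=4.6848, h=7.6845
  candidates: C₊=(3.8986,5.5291) cross=72.002; C₋=(9.3381,-8.8452) cross=-72.002
  mode - wants cross < 0 → take C=(9.3381,-8.8452) (cross=-72.002)
ex = (C−B)/|BC| = (0.7890,-0.6143); ey = (0.6143,0.7890)
P = B + -2.30·ex + 1.63·ey = (1.4234,-0.6170)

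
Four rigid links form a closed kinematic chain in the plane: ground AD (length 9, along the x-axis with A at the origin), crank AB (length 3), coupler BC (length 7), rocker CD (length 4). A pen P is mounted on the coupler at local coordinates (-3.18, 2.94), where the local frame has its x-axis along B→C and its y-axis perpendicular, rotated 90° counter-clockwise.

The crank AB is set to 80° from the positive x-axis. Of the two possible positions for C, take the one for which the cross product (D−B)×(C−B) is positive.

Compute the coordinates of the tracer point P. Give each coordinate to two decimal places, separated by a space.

-2.95 5.54

A=(0,0), D=(9.00,0)
B = A + 3.00·(cos80°, sin80°) = (0.5209, 2.9544)
|BD| = 8.9790
circle(B,7.00) ∩ circle(D,4.00): a=6.3271, h=2.9946
  candidates: C₊=(7.4811,3.7004) cross=26.888; C₋=(5.5104,-1.9552) cross=-26.888
  mode + wants cross > 0 → take C=(7.4811,3.7004) (cross=26.888)
ex = (C−B)/|BC| = (0.9943,0.1066); ey = (-0.1066,0.9943)
P = B + -3.18·ex + 2.94·ey = (-2.9543,5.5388)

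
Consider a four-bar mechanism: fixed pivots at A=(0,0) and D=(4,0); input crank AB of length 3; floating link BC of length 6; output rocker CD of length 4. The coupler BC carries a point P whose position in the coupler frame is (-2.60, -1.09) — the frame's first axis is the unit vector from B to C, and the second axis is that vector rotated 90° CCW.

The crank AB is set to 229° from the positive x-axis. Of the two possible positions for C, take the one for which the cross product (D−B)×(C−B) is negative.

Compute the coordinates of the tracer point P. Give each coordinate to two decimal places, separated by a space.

-4.77 -2.56

A=(0,0), D=(4.00,0)
B = A + 3.00·(cos229°, sin229°) = (-1.9682, -2.2641)
|BD| = 6.3832
circle(B,6.00) ∩ circle(D,4.00): a=4.7582, h=3.6550
  candidates: C₊=(1.1842,2.8410) cross=23.331; C₋=(3.7771,-3.9938) cross=-23.331
  mode - wants cross < 0 → take C=(3.7771,-3.9938) (cross=-23.331)
ex = (C−B)/|BC| = (0.9575,-0.2883); ey = (0.2883,0.9575)
P = B + -2.60·ex + -1.09·ey = (-4.7720,-2.5583)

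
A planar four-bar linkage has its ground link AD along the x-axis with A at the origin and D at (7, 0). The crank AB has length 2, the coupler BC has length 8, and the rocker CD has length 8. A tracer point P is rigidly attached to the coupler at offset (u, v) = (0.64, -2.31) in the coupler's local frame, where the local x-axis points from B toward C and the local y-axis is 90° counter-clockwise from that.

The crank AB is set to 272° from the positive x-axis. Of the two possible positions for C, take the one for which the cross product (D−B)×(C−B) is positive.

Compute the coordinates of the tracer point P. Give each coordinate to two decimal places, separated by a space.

2.46 -1.80

A=(0,0), D=(7.00,0)
B = A + 2.00·(cos272°, sin272°) = (0.0698, -1.9988)
|BD| = 7.2127
circle(B,8.00) ∩ circle(D,8.00): a=3.6063, h=7.1410
  candidates: C₊=(1.5560,5.8620) cross=51.506; C₋=(5.5138,-7.8607) cross=-51.506
  mode + wants cross > 0 → take C=(1.5560,5.8620) (cross=51.506)
ex = (C−B)/|BC| = (0.1858,0.9826); ey = (-0.9826,0.1858)
P = B + 0.64·ex + -2.31·ey = (2.4585,-1.7991)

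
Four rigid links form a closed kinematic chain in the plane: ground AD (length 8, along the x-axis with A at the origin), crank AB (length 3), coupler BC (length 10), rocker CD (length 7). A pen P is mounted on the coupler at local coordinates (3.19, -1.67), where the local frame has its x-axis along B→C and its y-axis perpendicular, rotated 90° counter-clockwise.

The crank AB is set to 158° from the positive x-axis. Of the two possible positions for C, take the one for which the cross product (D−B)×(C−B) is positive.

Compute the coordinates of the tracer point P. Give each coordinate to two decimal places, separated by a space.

A=(0,0), D=(8.00,0)
B = A + 3.00·(cos158°, sin158°) = (-2.7816, 1.1238)
|BD| = 10.8400
circle(B,10.00) ∩ circle(D,7.00): a=7.7724, h=6.2921
  candidates: C₊=(5.6013,6.5762) cross=68.206; C₋=(4.2966,-5.9401) cross=-68.206
  mode + wants cross > 0 → take C=(5.6013,6.5762) (cross=68.206)
ex = (C−B)/|BC| = (0.8383,0.5452); ey = (-0.5452,0.8383)
P = B + 3.19·ex + -1.67·ey = (0.8031,1.4632)

0.80 1.46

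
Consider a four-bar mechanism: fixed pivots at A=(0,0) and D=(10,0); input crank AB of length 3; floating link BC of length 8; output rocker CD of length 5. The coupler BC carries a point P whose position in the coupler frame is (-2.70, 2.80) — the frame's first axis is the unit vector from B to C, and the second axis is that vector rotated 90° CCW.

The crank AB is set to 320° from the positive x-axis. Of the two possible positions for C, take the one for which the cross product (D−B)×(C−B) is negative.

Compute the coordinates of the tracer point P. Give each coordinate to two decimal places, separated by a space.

0.88 1.69

A=(0,0), D=(10.00,0)
B = A + 3.00·(cos320°, sin320°) = (2.2981, -1.9284)
|BD| = 7.9396
circle(B,8.00) ∩ circle(D,5.00): a=6.4258, h=4.7653
  candidates: C₊=(7.3742,4.2550) cross=37.835; C₋=(9.6890,-4.9903) cross=-37.835
  mode - wants cross < 0 → take C=(9.6890,-4.9903) (cross=-37.835)
ex = (C−B)/|BC| = (0.9239,-0.3827); ey = (0.3827,0.9239)
P = B + -2.70·ex + 2.80·ey = (0.8754,1.6918)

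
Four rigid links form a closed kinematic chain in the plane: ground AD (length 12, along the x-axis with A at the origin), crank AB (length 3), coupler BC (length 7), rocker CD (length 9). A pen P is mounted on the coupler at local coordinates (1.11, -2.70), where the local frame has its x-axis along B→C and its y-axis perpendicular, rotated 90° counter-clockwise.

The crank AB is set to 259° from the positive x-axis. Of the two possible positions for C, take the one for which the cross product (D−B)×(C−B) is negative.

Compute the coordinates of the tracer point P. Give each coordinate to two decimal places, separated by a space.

A=(0,0), D=(12.00,0)
B = A + 3.00·(cos259°, sin259°) = (-0.5724, -2.9449)
|BD| = 12.9127
circle(B,7.00) ∩ circle(D,9.00): a=5.2173, h=4.6669
  candidates: C₊=(3.4430,2.7889) cross=60.263; C₋=(5.5717,-6.2990) cross=-60.263
  mode - wants cross < 0 → take C=(5.5717,-6.2990) (cross=-60.263)
ex = (C−B)/|BC| = (0.8777,-0.4792); ey = (0.4792,0.8777)
P = B + 1.11·ex + -2.70·ey = (-0.8919,-5.8466)

-0.89 -5.85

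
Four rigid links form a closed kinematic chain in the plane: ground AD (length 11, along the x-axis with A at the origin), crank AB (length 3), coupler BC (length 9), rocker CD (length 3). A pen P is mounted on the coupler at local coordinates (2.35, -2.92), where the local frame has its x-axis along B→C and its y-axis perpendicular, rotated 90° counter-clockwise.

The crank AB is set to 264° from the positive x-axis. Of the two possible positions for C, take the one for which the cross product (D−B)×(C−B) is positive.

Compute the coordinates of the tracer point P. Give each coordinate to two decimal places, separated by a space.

A=(0,0), D=(11.00,0)
B = A + 3.00·(cos264°, sin264°) = (-0.3136, -2.9836)
|BD| = 11.7004
circle(B,9.00) ∩ circle(D,3.00): a=8.9270, h=1.1439
  candidates: C₊=(8.0266,0.3989) cross=13.384; C₋=(8.6100,-1.8133) cross=-13.384
  mode + wants cross > 0 → take C=(8.0266,0.3989) (cross=13.384)
ex = (C−B)/|BC| = (0.9267,0.3758); ey = (-0.3758,0.9267)
P = B + 2.35·ex + -2.92·ey = (2.9615,-4.8063)

2.96 -4.81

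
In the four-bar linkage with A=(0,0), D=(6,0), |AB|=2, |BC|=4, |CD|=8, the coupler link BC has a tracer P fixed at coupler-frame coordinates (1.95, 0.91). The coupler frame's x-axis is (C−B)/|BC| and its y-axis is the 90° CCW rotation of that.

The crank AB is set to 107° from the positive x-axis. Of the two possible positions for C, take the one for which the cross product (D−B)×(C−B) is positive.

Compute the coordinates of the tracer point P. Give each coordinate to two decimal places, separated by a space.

A=(0,0), D=(6.00,0)
B = A + 2.00·(cos107°, sin107°) = (-0.5847, 1.9126)
|BD| = 6.8569
circle(B,4.00) ∩ circle(D,8.00): a=-0.0717, h=3.9994
  candidates: C₊=(0.4620,5.7732) cross=27.423; C₋=(-1.7691,-1.9080) cross=-27.423
  mode + wants cross > 0 → take C=(0.4620,5.7732) (cross=27.423)
ex = (C−B)/|BC| = (0.2617,0.9652); ey = (-0.9652,0.2617)
P = B + 1.95·ex + 0.91·ey = (-0.9528,4.0328)

-0.95 4.03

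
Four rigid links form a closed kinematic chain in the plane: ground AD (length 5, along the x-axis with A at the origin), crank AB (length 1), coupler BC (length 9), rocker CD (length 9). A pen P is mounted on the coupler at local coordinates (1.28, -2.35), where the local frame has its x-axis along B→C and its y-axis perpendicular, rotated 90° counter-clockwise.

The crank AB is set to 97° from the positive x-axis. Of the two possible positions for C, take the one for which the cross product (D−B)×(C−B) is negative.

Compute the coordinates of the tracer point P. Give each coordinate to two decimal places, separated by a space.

-2.33 -0.52

A=(0,0), D=(5.00,0)
B = A + 1.00·(cos97°, sin97°) = (-0.1219, 0.9925)
|BD| = 5.2172
circle(B,9.00) ∩ circle(D,9.00): a=2.6086, h=8.6137
  candidates: C₊=(4.0778,8.9526) cross=44.939; C₋=(0.8003,-7.9601) cross=-44.939
  mode - wants cross < 0 → take C=(0.8003,-7.9601) (cross=-44.939)
ex = (C−B)/|BC| = (0.1025,-0.9947); ey = (0.9947,0.1025)
P = B + 1.28·ex + -2.35·ey = (-2.3283,-0.5215)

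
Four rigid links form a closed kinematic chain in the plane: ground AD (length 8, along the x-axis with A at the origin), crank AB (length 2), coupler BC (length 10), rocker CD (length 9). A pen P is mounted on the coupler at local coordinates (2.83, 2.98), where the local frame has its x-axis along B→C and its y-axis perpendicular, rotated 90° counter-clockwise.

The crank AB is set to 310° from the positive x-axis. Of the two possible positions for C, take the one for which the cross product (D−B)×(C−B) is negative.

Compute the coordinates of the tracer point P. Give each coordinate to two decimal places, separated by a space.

5.39 -1.66

A=(0,0), D=(8.00,0)
B = A + 2.00·(cos310°, sin310°) = (1.2856, -1.5321)
|BD| = 6.8870
circle(B,10.00) ∩ circle(D,9.00): a=4.8229, h=8.7601
  candidates: C₊=(4.0388,8.0814) cross=60.331; C₋=(7.9364,-8.9998) cross=-60.331
  mode - wants cross < 0 → take C=(7.9364,-8.9998) (cross=-60.331)
ex = (C−B)/|BC| = (0.6651,-0.7468); ey = (0.7468,0.6651)
P = B + 2.83·ex + 2.98·ey = (5.3931,-1.6635)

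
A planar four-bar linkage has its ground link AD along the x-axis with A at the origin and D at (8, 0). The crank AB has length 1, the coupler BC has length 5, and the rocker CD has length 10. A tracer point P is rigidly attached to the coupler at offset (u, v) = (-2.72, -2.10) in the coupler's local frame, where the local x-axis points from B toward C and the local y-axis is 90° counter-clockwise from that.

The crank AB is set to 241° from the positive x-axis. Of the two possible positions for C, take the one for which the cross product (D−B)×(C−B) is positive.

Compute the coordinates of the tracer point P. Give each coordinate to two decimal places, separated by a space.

A=(0,0), D=(8.00,0)
B = A + 1.00·(cos241°, sin241°) = (-0.4848, -0.8746)
|BD| = 8.5298
circle(B,5.00) ∩ circle(D,10.00): a=-0.1315, h=4.9983
  candidates: C₊=(-1.1281,4.0838) cross=42.634; C₋=(-0.1031,-5.8600) cross=-42.634
  mode + wants cross > 0 → take C=(-1.1281,4.0838) (cross=42.634)
ex = (C−B)/|BC| = (-0.1287,0.9917); ey = (-0.9917,-0.1287)
P = B + -2.72·ex + -2.10·ey = (1.9477,-3.3018)

1.95 -3.30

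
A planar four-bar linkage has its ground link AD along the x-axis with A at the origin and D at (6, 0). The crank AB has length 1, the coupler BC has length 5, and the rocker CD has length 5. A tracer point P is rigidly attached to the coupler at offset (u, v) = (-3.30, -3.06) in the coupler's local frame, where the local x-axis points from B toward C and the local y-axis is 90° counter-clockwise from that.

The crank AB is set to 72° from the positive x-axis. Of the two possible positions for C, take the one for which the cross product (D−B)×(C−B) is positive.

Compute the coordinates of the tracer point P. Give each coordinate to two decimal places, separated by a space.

0.16 -3.55

A=(0,0), D=(6.00,0)
B = A + 1.00·(cos72°, sin72°) = (0.3090, 0.9511)
|BD| = 5.7699
circle(B,5.00) ∩ circle(D,5.00): a=2.8850, h=4.0838
  candidates: C₊=(3.8276,4.5034) cross=23.563; C₋=(2.4814,-3.5524) cross=-23.563
  mode + wants cross > 0 → take C=(3.8276,4.5034) (cross=23.563)
ex = (C−B)/|BC| = (0.7037,0.7105); ey = (-0.7105,0.7037)
P = B + -3.30·ex + -3.06·ey = (0.1608,-3.5469)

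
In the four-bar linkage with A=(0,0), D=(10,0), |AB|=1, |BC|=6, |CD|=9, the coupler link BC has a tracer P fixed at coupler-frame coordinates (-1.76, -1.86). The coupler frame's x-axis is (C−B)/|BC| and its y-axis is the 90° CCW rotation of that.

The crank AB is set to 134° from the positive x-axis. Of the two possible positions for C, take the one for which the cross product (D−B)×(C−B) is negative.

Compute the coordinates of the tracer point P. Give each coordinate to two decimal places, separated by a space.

A=(0,0), D=(10.00,0)
B = A + 1.00·(cos134°, sin134°) = (-0.6947, 0.7193)
|BD| = 10.7188
circle(B,6.00) ∩ circle(D,9.00): a=3.2603, h=5.0369
  candidates: C₊=(2.8963,5.5261) cross=53.990; C₋=(2.2203,-4.5250) cross=-53.990
  mode - wants cross < 0 → take C=(2.2203,-4.5250) (cross=-53.990)
ex = (C−B)/|BC| = (0.4858,-0.8741); ey = (0.8741,0.4858)
P = B + -1.76·ex + -1.86·ey = (-3.1755,1.3541)

-3.18 1.35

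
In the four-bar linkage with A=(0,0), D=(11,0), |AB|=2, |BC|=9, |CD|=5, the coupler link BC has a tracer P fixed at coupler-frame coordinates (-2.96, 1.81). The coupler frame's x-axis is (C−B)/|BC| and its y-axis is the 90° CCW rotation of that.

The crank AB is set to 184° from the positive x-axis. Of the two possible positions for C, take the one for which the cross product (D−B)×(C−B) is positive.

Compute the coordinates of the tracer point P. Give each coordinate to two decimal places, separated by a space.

-5.35 0.75

A=(0,0), D=(11.00,0)
B = A + 2.00·(cos184°, sin184°) = (-1.9951, -0.1395)
|BD| = 12.9959
circle(B,9.00) ∩ circle(D,5.00): a=8.6525, h=2.4769
  candidates: C₊=(6.6303,2.4301) cross=32.189; C₋=(6.6834,-2.5233) cross=-32.189
  mode + wants cross > 0 → take C=(6.6303,2.4301) (cross=32.189)
ex = (C−B)/|BC| = (0.9584,0.2855); ey = (-0.2855,0.9584)
P = B + -2.96·ex + 1.81·ey = (-5.3487,0.7500)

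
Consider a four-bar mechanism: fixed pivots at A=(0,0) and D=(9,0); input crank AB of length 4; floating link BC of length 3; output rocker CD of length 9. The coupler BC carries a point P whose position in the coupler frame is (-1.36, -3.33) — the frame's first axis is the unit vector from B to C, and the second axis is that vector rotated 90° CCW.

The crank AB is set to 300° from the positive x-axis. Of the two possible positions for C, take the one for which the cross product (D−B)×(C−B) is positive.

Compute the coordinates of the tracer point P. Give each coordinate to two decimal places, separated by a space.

5.43 -2.37

A=(0,0), D=(9.00,0)
B = A + 4.00·(cos300°, sin300°) = (2.0000, -3.4641)
|BD| = 7.8102
circle(B,3.00) ∩ circle(D,9.00): a=-0.7042, h=2.9162
  candidates: C₊=(0.0754,-1.1628) cross=22.776; C₋=(2.6623,-6.3901) cross=-22.776
  mode + wants cross > 0 → take C=(0.0754,-1.1628) (cross=22.776)
ex = (C−B)/|BC| = (-0.6415,0.7671); ey = (-0.7671,-0.6415)
P = B + -1.36·ex + -3.33·ey = (5.4269,-2.3711)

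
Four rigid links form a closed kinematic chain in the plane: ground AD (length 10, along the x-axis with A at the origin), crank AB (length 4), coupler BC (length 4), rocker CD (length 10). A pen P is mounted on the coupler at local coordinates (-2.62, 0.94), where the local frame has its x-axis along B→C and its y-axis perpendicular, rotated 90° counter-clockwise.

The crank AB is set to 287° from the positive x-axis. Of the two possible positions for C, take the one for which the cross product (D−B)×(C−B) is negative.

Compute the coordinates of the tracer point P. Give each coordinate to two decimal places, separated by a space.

A=(0,0), D=(10.00,0)
B = A + 4.00·(cos287°, sin287°) = (1.1695, -3.8252)
|BD| = 9.6234
circle(B,4.00) ∩ circle(D,10.00): a=0.4474, h=3.9749
  candidates: C₊=(0.0000,0.0000) cross=38.252; C₋=(3.1600,-7.2948) cross=-38.252
  mode - wants cross < 0 → take C=(3.1600,-7.2948) (cross=-38.252)
ex = (C−B)/|BC| = (0.4976,-0.8674); ey = (0.8674,0.4976)
P = B + -2.62·ex + 0.94·ey = (0.6811,-1.0849)

0.68 -1.08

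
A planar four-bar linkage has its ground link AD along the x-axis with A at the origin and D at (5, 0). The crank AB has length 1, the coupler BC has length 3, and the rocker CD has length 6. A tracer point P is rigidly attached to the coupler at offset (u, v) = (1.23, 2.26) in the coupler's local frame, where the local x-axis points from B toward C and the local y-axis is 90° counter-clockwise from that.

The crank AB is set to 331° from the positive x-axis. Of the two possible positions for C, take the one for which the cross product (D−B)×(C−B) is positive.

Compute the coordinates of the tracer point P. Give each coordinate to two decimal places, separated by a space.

-1.70 -0.54

A=(0,0), D=(5.00,0)
B = A + 1.00·(cos331°, sin331°) = (0.8746, -0.4848)
|BD| = 4.1538
circle(B,3.00) ∩ circle(D,6.00): a=-1.1732, h=2.7611
  candidates: C₊=(-0.6128,2.1205) cross=11.469; C₋=(0.0317,-3.3640) cross=-11.469
  mode + wants cross > 0 → take C=(-0.6128,2.1205) (cross=11.469)
ex = (C−B)/|BC| = (-0.4958,0.8684); ey = (-0.8684,-0.4958)
P = B + 1.23·ex + 2.26·ey = (-1.6979,-0.5372)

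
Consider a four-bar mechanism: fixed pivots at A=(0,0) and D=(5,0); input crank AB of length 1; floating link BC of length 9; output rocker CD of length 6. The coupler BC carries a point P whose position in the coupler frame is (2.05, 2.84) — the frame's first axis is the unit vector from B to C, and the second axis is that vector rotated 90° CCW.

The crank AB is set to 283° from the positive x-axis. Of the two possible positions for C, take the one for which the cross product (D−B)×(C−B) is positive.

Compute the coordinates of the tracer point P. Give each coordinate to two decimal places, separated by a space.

-0.63 2.42

A=(0,0), D=(5.00,0)
B = A + 1.00·(cos283°, sin283°) = (0.2250, -0.9744)
|BD| = 4.8734
circle(B,9.00) ∩ circle(D,6.00): a=7.0536, h=5.5899
  candidates: C₊=(6.0185,5.9129) cross=27.242; C₋=(8.2537,-5.0412) cross=-27.242
  mode + wants cross > 0 → take C=(6.0185,5.9129) (cross=27.242)
ex = (C−B)/|BC| = (0.6437,0.7653); ey = (-0.7653,0.6437)
P = B + 2.05·ex + 2.84·ey = (-0.6287,2.4226)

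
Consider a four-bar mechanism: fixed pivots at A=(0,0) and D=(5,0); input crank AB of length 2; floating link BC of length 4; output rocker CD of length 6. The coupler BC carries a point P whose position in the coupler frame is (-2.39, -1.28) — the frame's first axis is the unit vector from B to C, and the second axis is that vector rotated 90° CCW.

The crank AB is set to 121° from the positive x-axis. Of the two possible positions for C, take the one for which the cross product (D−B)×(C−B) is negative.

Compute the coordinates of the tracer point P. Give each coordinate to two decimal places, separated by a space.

A=(0,0), D=(5.00,0)
B = A + 2.00·(cos121°, sin121°) = (-1.0301, 1.7143)
|BD| = 6.2690
circle(B,4.00) ∩ circle(D,6.00): a=1.5394, h=3.6919
  candidates: C₊=(1.4602,4.8446) cross=23.145; C₋=(-0.5590,-2.2578) cross=-23.145
  mode - wants cross < 0 → take C=(-0.5590,-2.2578) (cross=-23.145)
ex = (C−B)/|BC| = (0.1178,-0.9930); ey = (0.9930,0.1178)
P = B + -2.39·ex + -1.28·ey = (-2.5826,3.9369)

-2.58 3.94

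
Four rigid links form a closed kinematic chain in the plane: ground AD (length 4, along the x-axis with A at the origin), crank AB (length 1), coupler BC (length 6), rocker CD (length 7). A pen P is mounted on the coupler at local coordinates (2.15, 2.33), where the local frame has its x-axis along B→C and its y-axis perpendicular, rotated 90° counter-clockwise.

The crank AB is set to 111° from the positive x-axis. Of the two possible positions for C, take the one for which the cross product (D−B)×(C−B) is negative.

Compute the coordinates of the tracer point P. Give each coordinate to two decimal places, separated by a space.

A=(0,0), D=(4.00,0)
B = A + 1.00·(cos111°, sin111°) = (-0.3584, 0.9336)
|BD| = 4.4572
circle(B,6.00) ∩ circle(D,7.00): a=0.7703, h=5.9503
  candidates: C₊=(1.6412,6.5906) cross=26.522; C₋=(-0.8515,-5.0461) cross=-26.522
  mode - wants cross < 0 → take C=(-0.8515,-5.0461) (cross=-26.522)
ex = (C−B)/|BC| = (-0.0822,-0.9966); ey = (0.9966,-0.0822)
P = B + 2.15·ex + 2.33·ey = (1.7871,-1.4006)

1.79 -1.40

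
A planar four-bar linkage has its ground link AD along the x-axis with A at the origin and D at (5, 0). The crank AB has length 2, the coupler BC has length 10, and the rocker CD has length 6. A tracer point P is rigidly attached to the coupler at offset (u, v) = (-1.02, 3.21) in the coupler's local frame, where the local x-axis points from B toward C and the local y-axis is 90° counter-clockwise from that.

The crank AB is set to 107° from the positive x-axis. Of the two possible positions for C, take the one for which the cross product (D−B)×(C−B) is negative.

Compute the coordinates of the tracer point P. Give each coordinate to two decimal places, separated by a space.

1.32 4.69

A=(0,0), D=(5.00,0)
B = A + 2.00·(cos107°, sin107°) = (-0.5847, 1.9126)
|BD| = 5.9032
circle(B,10.00) ∩ circle(D,6.00): a=8.3724, h=5.4684
  candidates: C₊=(9.1078,4.3734) cross=32.281; C₋=(5.5643,-5.9734) cross=-32.281
  mode - wants cross < 0 → take C=(5.5643,-5.9734) (cross=-32.281)
ex = (C−B)/|BC| = (0.6149,-0.7886); ey = (0.7886,0.6149)
P = B + -1.02·ex + 3.21·ey = (1.3195,4.6908)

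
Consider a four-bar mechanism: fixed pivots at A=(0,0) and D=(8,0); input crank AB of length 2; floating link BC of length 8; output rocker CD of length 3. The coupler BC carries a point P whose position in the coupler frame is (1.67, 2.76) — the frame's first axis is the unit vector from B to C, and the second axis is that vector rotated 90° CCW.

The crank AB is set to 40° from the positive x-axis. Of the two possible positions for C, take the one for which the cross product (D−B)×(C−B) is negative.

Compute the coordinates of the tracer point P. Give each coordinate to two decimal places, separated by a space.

4.42 2.73

A=(0,0), D=(8.00,0)
B = A + 2.00·(cos40°, sin40°) = (1.5321, 1.2856)
|BD| = 6.5944
circle(B,8.00) ∩ circle(D,3.00): a=7.4674, h=2.8702
  candidates: C₊=(9.4158,2.6449) cross=18.927; C₋=(8.2967,-2.9853) cross=-18.927
  mode - wants cross < 0 → take C=(8.2967,-2.9853) (cross=-18.927)
ex = (C−B)/|BC| = (0.8456,-0.5339); ey = (0.5339,0.8456)
P = B + 1.67·ex + 2.76·ey = (4.4176,2.7278)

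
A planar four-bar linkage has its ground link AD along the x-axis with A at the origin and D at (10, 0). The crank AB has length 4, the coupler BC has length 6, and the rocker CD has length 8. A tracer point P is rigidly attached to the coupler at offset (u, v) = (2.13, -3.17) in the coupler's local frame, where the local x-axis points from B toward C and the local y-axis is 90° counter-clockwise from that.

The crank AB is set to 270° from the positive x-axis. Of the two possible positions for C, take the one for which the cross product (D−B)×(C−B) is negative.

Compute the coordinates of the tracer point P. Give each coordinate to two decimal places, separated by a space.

A=(0,0), D=(10.00,0)
B = A + 4.00·(cos270°, sin270°) = (-0.0000, -4.0000)
|BD| = 10.7703
circle(B,6.00) ∩ circle(D,8.00): a=4.0853, h=4.3944
  candidates: C₊=(2.1611,1.5973) cross=47.329; C₋=(5.4251,-6.5628) cross=-47.329
  mode - wants cross < 0 → take C=(5.4251,-6.5628) (cross=-47.329)
ex = (C−B)/|BC| = (0.9042,-0.4271); ey = (0.4271,0.9042)
P = B + 2.13·ex + -3.17·ey = (0.5719,-7.7761)

0.57 -7.78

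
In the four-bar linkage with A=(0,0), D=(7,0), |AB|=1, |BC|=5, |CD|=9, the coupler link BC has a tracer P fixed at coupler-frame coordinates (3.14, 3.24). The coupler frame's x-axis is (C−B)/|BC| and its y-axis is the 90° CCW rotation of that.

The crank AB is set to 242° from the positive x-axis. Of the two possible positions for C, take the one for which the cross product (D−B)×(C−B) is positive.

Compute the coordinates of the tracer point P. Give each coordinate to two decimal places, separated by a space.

A=(0,0), D=(7.00,0)
B = A + 1.00·(cos242°, sin242°) = (-0.4695, -0.8829)
|BD| = 7.5215
circle(B,5.00) ∩ circle(D,9.00): a=0.0381, h=4.9999
  candidates: C₊=(-1.0186,4.0868) cross=37.606; C₋=(0.1553,-5.8438) cross=-37.606
  mode + wants cross > 0 → take C=(-1.0186,4.0868) (cross=37.606)
ex = (C−B)/|BC| = (-0.1098,0.9940); ey = (-0.9940,-0.1098)
P = B + 3.14·ex + 3.24·ey = (-4.0347,1.8822)

-4.03 1.88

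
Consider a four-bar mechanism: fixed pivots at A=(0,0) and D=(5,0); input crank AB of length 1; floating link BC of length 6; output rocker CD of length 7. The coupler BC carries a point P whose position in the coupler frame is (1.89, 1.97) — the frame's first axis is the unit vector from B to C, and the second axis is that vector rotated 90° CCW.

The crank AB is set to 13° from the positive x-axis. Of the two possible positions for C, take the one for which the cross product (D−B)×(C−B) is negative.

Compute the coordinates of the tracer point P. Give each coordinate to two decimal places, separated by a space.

2.97 -1.64

A=(0,0), D=(5.00,0)
B = A + 1.00·(cos13°, sin13°) = (0.9744, 0.2250)
|BD| = 4.0319
circle(B,6.00) ∩ circle(D,7.00): a=0.4038, h=5.9864
  candidates: C₊=(1.7116,6.1795) cross=24.137; C₋=(1.0436,-5.7746) cross=-24.137
  mode - wants cross < 0 → take C=(1.0436,-5.7746) (cross=-24.137)
ex = (C−B)/|BC| = (0.0115,-0.9999); ey = (0.9999,0.0115)
P = B + 1.89·ex + 1.97·ey = (2.9660,-1.6422)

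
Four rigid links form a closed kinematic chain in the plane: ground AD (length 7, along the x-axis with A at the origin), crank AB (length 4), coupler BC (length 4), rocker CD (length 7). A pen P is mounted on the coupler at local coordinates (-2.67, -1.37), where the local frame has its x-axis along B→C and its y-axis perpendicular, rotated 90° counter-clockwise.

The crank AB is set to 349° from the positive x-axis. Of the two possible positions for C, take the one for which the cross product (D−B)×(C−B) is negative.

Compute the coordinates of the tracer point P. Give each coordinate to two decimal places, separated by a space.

A=(0,0), D=(7.00,0)
B = A + 4.00·(cos349°, sin349°) = (3.9265, -0.7632)
|BD| = 3.1668
circle(B,4.00) ∩ circle(D,7.00): a=-3.6268, h=1.6871
  candidates: C₊=(-0.0000,-0.0000) cross=5.343; C₋=(0.8132,-3.2747) cross=-5.343
  mode - wants cross < 0 → take C=(0.8132,-3.2747) (cross=-5.343)
ex = (C−B)/|BC| = (-0.7783,-0.6279); ey = (0.6279,-0.7783)
P = B + -2.67·ex + -1.37·ey = (5.1445,1.9795)

5.14 1.98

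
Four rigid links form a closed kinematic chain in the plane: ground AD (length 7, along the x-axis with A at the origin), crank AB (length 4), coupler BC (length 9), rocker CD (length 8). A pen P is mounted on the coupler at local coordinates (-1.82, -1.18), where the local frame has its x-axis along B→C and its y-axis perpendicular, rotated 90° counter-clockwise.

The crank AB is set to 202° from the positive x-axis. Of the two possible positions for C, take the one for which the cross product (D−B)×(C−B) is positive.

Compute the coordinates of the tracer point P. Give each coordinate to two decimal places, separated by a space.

-3.81 -3.67

A=(0,0), D=(7.00,0)
B = A + 4.00·(cos202°, sin202°) = (-3.7087, -1.4984)
|BD| = 10.8131
circle(B,9.00) ∩ circle(D,8.00): a=6.1926, h=6.5308
  candidates: C₊=(1.5191,5.8275) cross=70.618; C₋=(3.3291,-7.1081) cross=-70.618
  mode + wants cross > 0 → take C=(1.5191,5.8275) (cross=70.618)
ex = (C−B)/|BC| = (0.5809,0.8140); ey = (-0.8140,0.5809)
P = B + -1.82·ex + -1.18·ey = (-3.8054,-3.6653)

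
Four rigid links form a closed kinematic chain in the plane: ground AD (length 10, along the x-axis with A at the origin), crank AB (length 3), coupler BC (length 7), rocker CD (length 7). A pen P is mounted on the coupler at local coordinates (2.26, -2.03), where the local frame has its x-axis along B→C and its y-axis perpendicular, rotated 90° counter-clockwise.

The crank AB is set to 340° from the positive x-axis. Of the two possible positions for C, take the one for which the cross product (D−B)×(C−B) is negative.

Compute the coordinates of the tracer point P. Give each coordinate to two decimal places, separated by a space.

2.68 -4.06

A=(0,0), D=(10.00,0)
B = A + 3.00·(cos340°, sin340°) = (2.8191, -1.0261)
|BD| = 7.2539
circle(B,7.00) ∩ circle(D,7.00): a=3.6269, h=5.9871
  candidates: C₊=(5.5627,5.4139) cross=43.430; C₋=(7.2564,-6.4399) cross=-43.430
  mode - wants cross < 0 → take C=(7.2564,-6.4399) (cross=-43.430)
ex = (C−B)/|BC| = (0.6339,-0.7734); ey = (0.7734,0.6339)
P = B + 2.26·ex + -2.03·ey = (2.6817,-4.0608)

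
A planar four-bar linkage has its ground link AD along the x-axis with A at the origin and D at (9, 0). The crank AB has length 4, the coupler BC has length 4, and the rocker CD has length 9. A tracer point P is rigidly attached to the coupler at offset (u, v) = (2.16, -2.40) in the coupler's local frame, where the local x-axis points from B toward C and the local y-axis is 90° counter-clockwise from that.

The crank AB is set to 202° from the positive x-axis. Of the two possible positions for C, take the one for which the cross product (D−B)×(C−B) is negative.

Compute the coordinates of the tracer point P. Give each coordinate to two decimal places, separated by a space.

A=(0,0), D=(9.00,0)
B = A + 4.00·(cos202°, sin202°) = (-3.7087, -1.4984)
|BD| = 12.7968
circle(B,4.00) ∩ circle(D,9.00): a=3.8587, h=1.0538
  candidates: C₊=(0.0000,-0.0000) cross=13.486; C₋=(0.2468,-2.0932) cross=-13.486
  mode - wants cross < 0 → take C=(0.2468,-2.0932) (cross=-13.486)
ex = (C−B)/|BC| = (0.9889,-0.1487); ey = (0.1487,0.9889)
P = B + 2.16·ex + -2.40·ey = (-1.9296,-4.1929)

-1.93 -4.19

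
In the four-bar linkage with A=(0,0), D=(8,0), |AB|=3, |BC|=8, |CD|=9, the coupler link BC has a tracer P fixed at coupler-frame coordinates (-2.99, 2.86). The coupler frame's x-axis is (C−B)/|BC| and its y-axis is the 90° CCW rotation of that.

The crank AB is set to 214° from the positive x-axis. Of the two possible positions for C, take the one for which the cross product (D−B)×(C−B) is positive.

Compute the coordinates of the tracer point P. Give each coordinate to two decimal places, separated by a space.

A=(0,0), D=(8.00,0)
B = A + 3.00·(cos214°, sin214°) = (-2.4871, -1.6776)
|BD| = 10.6204
circle(B,8.00) ∩ circle(D,9.00): a=4.5099, h=6.6076
  candidates: C₊=(0.9224,5.5595) cross=70.176; C₋=(3.0099,-7.4899) cross=-70.176
  mode + wants cross > 0 → take C=(0.9224,5.5595) (cross=70.176)
ex = (C−B)/|BC| = (0.4262,0.9046); ey = (-0.9046,0.4262)
P = B + -2.99·ex + 2.86·ey = (-6.3487,-3.1635)

-6.35 -3.16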